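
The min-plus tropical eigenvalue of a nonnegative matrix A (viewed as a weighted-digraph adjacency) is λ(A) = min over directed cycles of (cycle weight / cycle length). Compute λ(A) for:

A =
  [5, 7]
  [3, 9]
λ(A) = 5

Enumerate directed cycles and compute their means (weight / length). Sample:
  cycle 0 → 0: weight = 5, length = 1, mean = 5/1 ≈ 5.000
  cycle 1 → 1: weight = 9, length = 1, mean = 9/1 ≈ 9.000
  cycle 0 → 1 → 0: weight = 10, length = 2, mean = 10/2 ≈ 5.000
  cycle 1 → 0 → 1: weight = 10, length = 2, mean = 10/2 ≈ 5.000
Minimum mean = 5.000, attained e.g. along the cycle 0 → 0 with weight 5 and length 1. So λ(A) = 5/1 = 5.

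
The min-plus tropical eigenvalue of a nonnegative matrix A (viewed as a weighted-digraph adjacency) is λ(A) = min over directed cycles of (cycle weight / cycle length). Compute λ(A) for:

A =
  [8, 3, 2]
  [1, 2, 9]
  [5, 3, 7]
λ(A) = 2

Enumerate directed cycles and compute their means (weight / length). Sample:
  cycle 0 → 0: weight = 8, length = 1, mean = 8/1 ≈ 8.000
  cycle 1 → 1: weight = 2, length = 1, mean = 2/1 ≈ 2.000
  cycle 2 → 2: weight = 7, length = 1, mean = 7/1 ≈ 7.000
  cycle 0 → 1 → 0: weight = 4, length = 2, mean = 4/2 ≈ 2.000
  cycle 0 → 2 → 0: weight = 7, length = 2, mean = 7/2 ≈ 3.500
  cycle 1 → 0 → 1: weight = 4, length = 2, mean = 4/2 ≈ 2.000
Minimum mean = 2.000, attained e.g. along the cycle 1 → 1 with weight 2 and length 1. So λ(A) = 2/1 = 2.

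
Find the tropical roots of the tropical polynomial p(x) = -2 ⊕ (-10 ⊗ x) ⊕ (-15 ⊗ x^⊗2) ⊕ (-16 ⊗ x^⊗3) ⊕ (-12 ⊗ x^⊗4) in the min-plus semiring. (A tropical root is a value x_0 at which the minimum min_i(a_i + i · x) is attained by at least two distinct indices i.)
Roots: {-4, 1, 5, 8}

Each tropical root is a break point of the lower envelope of the lines y = a_i + i · x (there are 5 lines, with slopes 0, 1, ..., 4). Only the lines that attain the minimum somewhere contribute to roots; other lines are dominated. Here the surviving (envelope) indices are i = 4, i = 3, i = 2, i = 1, i = 0.
Intersections between consecutive envelope lines give the roots: for adjacent envelope indices i < j the intersection is x = (a_i − a_j) / (j − i). Reading off the sorted break points: {-4, 1, 5, 8}.
Verification: at each break x_0, at least two indices attain the minimum of min_i(a_i + i · x_0).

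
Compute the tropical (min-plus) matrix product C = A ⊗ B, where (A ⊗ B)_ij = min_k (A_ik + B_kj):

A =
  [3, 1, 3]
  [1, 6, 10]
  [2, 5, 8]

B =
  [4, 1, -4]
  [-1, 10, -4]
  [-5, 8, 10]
A ⊗ B =
  [-2, 4, -3]
  [5, 2, -3]
  [3, 3, -2]

Apply the min-plus product entry-by-entry:
  C[0][0] = min over k of (A[0][0] + B[0][0] = 3 + 4 = 7, A[0][1] + B[1][0] = 1 + -1 = 0, A[0][2] + B[2][0] = 3 + -5 = -2) = -2 (attained at k = 2)
  C[0][1] = min over k of (A[0][0] + B[0][1] = 3 + 1 = 4, A[0][1] + B[1][1] = 1 + 10 = 11, A[0][2] + B[2][1] = 3 + 8 = 11) = 4 (attained at k = 0)
  C[0][2] = min over k of (A[0][0] + B[0][2] = 3 + -4 = -1, A[0][1] + B[1][2] = 1 + -4 = -3, A[0][2] + B[2][2] = 3 + 10 = 13) = -3 (attained at k = 1)
  C[1][0] = min over k of (A[1][0] + B[0][0] = 1 + 4 = 5, A[1][1] + B[1][0] = 6 + -1 = 5, A[1][2] + B[2][0] = 10 + -5 = 5) = 5 (attained at k = 0)
  C[1][1] = min over k of (A[1][0] + B[0][1] = 1 + 1 = 2, A[1][1] + B[1][1] = 6 + 10 = 16, A[1][2] + B[2][1] = 10 + 8 = 18) = 2 (attained at k = 0)
  C[1][2] = min over k of (A[1][0] + B[0][2] = 1 + -4 = -3, A[1][1] + B[1][2] = 6 + -4 = 2, A[1][2] + B[2][2] = 10 + 10 = 20) = -3 (attained at k = 0)
  C[2][0] = min over k of (A[2][0] + B[0][0] = 2 + 4 = 6, A[2][1] + B[1][0] = 5 + -1 = 4, A[2][2] + B[2][0] = 8 + -5 = 3) = 3 (attained at k = 2)
  C[2][1] = min over k of (A[2][0] + B[0][1] = 2 + 1 = 3, A[2][1] + B[1][1] = 5 + 10 = 15, A[2][2] + B[2][1] = 8 + 8 = 16) = 3 (attained at k = 0)
  C[2][2] = min over k of (A[2][0] + B[0][2] = 2 + -4 = -2, A[2][1] + B[1][2] = 5 + -4 = 1, A[2][2] + B[2][2] = 8 + 10 = 18) = -2 (attained at k = 0)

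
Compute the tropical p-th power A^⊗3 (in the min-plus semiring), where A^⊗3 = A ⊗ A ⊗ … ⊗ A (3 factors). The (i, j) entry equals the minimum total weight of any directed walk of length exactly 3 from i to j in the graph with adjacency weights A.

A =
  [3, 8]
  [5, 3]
A^⊗3 =
  [9, 14]
  [11, 9]

Each entry (A^⊗3)_ij equals the minimum over all length-3 walks i = v_0 → v_1 → … → v_3 = j of Σ_t A[v_t][v_{t+1}]. For example, for (i, j) = (0, 1) we minimise over 4 possible intermediate vertex sequences; the minimum is 14, attained along the walk 0 → 0 → 0 → 1.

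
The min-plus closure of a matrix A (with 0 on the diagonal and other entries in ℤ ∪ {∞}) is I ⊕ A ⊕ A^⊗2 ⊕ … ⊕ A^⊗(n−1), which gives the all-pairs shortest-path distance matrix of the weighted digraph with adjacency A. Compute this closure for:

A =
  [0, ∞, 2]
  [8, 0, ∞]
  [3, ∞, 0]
Closure =
  [0, ∞, 2]
  [8, 0, 10]
  [3, ∞, 0]

This is the Floyd-Warshall all-pairs shortest-path computation. For each intermediate vertex k = 0, 1, …, 2, update dist[i][j] ← min(dist[i][j], dist[i][k] + dist[k][j]). The final matrix gives, for each (i, j), the minimum total weight of any directed path from i to j (possibly empty when i = j).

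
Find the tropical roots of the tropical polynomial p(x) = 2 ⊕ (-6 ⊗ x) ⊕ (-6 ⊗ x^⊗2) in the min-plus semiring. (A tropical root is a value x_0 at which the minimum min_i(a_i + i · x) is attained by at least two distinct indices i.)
Roots: {0, 8}

Each tropical root is a break point of the lower envelope of the lines y = a_i + i · x (there are 3 lines, with slopes 0, 1, ..., 2). Only the lines that attain the minimum somewhere contribute to roots; other lines are dominated. Here the surviving (envelope) indices are i = 2, i = 1, i = 0.
Intersections between consecutive envelope lines give the roots: for adjacent envelope indices i < j the intersection is x = (a_i − a_j) / (j − i). Reading off the sorted break points: {0, 8}.
Verification: at each break x_0, at least two indices attain the minimum of min_i(a_i + i · x_0).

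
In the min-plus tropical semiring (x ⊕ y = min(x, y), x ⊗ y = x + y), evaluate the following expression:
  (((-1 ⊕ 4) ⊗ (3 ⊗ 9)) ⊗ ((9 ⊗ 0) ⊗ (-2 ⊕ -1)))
(((-1 ⊕ 4) ⊗ (3 ⊗ 9)) ⊗ ((9 ⊗ 0) ⊗ (-2 ⊕ -1))) = 18

Expand innermost to outermost. Recall ⊕ takes the minimum of its arguments and ⊗ takes their sum. Working out the expression (((-1 ⊕ 4) ⊗ (3 ⊗ 9)) ⊗ ((9 ⊗ 0) ⊗ (-2 ⊕ -1))) gives 18.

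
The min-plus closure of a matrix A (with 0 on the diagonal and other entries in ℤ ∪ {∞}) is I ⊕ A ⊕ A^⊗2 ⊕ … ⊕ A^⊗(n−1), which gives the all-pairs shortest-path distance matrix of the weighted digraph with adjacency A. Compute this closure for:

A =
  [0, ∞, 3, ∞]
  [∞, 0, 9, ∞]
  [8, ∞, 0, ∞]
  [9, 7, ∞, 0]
Closure =
  [0, ∞, 3, ∞]
  [17, 0, 9, ∞]
  [8, ∞, 0, ∞]
  [9, 7, 12, 0]

This is the Floyd-Warshall all-pairs shortest-path computation. For each intermediate vertex k = 0, 1, …, 3, update dist[i][j] ← min(dist[i][j], dist[i][k] + dist[k][j]). The final matrix gives, for each (i, j), the minimum total weight of any directed path from i to j (possibly empty when i = j).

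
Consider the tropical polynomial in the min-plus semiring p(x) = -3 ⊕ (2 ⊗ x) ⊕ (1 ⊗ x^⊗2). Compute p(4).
p(4) = -3

A tropical monomial a ⊗ x^⊗i evaluates to a + i · x. Evaluating each term at x = 4:
  Term 0 contributes -3 + 0 · 4 = -3
  Term 1 contributes 2 + 1 · 4 = 6
  Term 2 contributes 1 + 2 · 4 = 9
p(4) = ⊕ of these = min[-3, 6, 9] = -3.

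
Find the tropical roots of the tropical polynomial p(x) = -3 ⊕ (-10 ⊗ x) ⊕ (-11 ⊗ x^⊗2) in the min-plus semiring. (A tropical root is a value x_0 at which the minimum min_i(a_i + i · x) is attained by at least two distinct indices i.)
Roots: {1, 7}

Each tropical root is a break point of the lower envelope of the lines y = a_i + i · x (there are 3 lines, with slopes 0, 1, ..., 2). Only the lines that attain the minimum somewhere contribute to roots; other lines are dominated. Here the surviving (envelope) indices are i = 2, i = 1, i = 0.
Intersections between consecutive envelope lines give the roots: for adjacent envelope indices i < j the intersection is x = (a_i − a_j) / (j − i). Reading off the sorted break points: {1, 7}.
Verification: at each break x_0, at least two indices attain the minimum of min_i(a_i + i · x_0).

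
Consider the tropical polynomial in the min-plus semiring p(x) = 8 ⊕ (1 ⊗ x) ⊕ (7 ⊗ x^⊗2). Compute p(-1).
p(-1) = 0

A tropical monomial a ⊗ x^⊗i evaluates to a + i · x. Evaluating each term at x = -1:
  Term 0 contributes 8 + 0 · -1 = 8
  Term 1 contributes 1 + 1 · -1 = 0
  Term 2 contributes 7 + 2 · -1 = 5
p(-1) = ⊕ of these = min[8, 0, 5] = 0.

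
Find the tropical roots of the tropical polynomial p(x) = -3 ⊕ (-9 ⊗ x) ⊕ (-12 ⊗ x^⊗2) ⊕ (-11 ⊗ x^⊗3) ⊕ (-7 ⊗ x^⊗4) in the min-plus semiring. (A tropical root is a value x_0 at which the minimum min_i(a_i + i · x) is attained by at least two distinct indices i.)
Roots: {-4, -1, 3, 6}

Each tropical root is a break point of the lower envelope of the lines y = a_i + i · x (there are 5 lines, with slopes 0, 1, ..., 4). Only the lines that attain the minimum somewhere contribute to roots; other lines are dominated. Here the surviving (envelope) indices are i = 4, i = 3, i = 2, i = 1, i = 0.
Intersections between consecutive envelope lines give the roots: for adjacent envelope indices i < j the intersection is x = (a_i − a_j) / (j − i). Reading off the sorted break points: {-4, -1, 3, 6}.
Verification: at each break x_0, at least two indices attain the minimum of min_i(a_i + i · x_0).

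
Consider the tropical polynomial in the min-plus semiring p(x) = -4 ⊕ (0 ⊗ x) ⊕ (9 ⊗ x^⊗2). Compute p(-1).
p(-1) = -4

A tropical monomial a ⊗ x^⊗i evaluates to a + i · x. Evaluating each term at x = -1:
  Term 0 contributes -4 + 0 · -1 = -4
  Term 1 contributes 0 + 1 · -1 = -1
  Term 2 contributes 9 + 2 · -1 = 7
p(-1) = ⊕ of these = min[-4, -1, 7] = -4.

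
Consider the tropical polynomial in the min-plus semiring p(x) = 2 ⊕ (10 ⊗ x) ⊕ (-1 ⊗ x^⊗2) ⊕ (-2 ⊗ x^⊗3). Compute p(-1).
p(-1) = -5

A tropical monomial a ⊗ x^⊗i evaluates to a + i · x. Evaluating each term at x = -1:
  Term 0 contributes 2 + 0 · -1 = 2
  Term 1 contributes 10 + 1 · -1 = 9
  Term 2 contributes -1 + 2 · -1 = -3
  Term 3 contributes -2 + 3 · -1 = -5
p(-1) = ⊕ of these = min[2, 9, -3, -5] = -5.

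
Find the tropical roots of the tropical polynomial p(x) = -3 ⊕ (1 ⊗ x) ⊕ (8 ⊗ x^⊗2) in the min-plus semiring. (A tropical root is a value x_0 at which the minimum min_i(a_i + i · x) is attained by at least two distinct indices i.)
Roots: {-7, -4}

Each tropical root is a break point of the lower envelope of the lines y = a_i + i · x (there are 3 lines, with slopes 0, 1, ..., 2). Only the lines that attain the minimum somewhere contribute to roots; other lines are dominated. Here the surviving (envelope) indices are i = 2, i = 1, i = 0.
Intersections between consecutive envelope lines give the roots: for adjacent envelope indices i < j the intersection is x = (a_i − a_j) / (j − i). Reading off the sorted break points: {-7, -4}.
Verification: at each break x_0, at least two indices attain the minimum of min_i(a_i + i · x_0).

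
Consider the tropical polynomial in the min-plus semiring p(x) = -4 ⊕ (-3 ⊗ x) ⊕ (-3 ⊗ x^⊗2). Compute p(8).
p(8) = -4

A tropical monomial a ⊗ x^⊗i evaluates to a + i · x. Evaluating each term at x = 8:
  Term 0 contributes -4 + 0 · 8 = -4
  Term 1 contributes -3 + 1 · 8 = 5
  Term 2 contributes -3 + 2 · 8 = 13
p(8) = ⊕ of these = min[-4, 5, 13] = -4.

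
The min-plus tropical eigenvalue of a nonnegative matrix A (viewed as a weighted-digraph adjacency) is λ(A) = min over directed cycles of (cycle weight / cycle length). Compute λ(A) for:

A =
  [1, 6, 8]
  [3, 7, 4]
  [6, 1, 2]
λ(A) = 1

Enumerate directed cycles and compute their means (weight / length). Sample:
  cycle 0 → 0: weight = 1, length = 1, mean = 1/1 ≈ 1.000
  cycle 1 → 1: weight = 7, length = 1, mean = 7/1 ≈ 7.000
  cycle 2 → 2: weight = 2, length = 1, mean = 2/1 ≈ 2.000
  cycle 0 → 1 → 0: weight = 9, length = 2, mean = 9/2 ≈ 4.500
  cycle 0 → 2 → 0: weight = 14, length = 2, mean = 14/2 ≈ 7.000
  cycle 1 → 0 → 1: weight = 9, length = 2, mean = 9/2 ≈ 4.500
Minimum mean = 1.000, attained e.g. along the cycle 0 → 0 with weight 1 and length 1. So λ(A) = 1/1 = 1.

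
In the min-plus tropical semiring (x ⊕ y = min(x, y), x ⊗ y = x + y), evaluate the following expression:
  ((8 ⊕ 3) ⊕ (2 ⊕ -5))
((8 ⊕ 3) ⊕ (2 ⊕ -5)) = -5

Expand innermost to outermost. Recall ⊕ takes the minimum of its arguments and ⊗ takes their sum. Working out the expression ((8 ⊕ 3) ⊕ (2 ⊕ -5)) gives -5.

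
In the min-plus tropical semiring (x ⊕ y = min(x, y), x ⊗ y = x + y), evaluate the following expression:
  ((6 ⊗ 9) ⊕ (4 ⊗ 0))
((6 ⊗ 9) ⊕ (4 ⊗ 0)) = 4

Expand innermost to outermost. Recall ⊕ takes the minimum of its arguments and ⊗ takes their sum. Working out the expression ((6 ⊗ 9) ⊕ (4 ⊗ 0)) gives 4.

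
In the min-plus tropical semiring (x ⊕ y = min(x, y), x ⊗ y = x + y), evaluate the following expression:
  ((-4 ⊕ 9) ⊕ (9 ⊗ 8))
((-4 ⊕ 9) ⊕ (9 ⊗ 8)) = -4

Expand innermost to outermost. Recall ⊕ takes the minimum of its arguments and ⊗ takes their sum. Working out the expression ((-4 ⊕ 9) ⊕ (9 ⊗ 8)) gives -4.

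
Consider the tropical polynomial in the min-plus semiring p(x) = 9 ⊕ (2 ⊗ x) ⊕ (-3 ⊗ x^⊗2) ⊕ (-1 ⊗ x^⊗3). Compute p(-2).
p(-2) = -7

A tropical monomial a ⊗ x^⊗i evaluates to a + i · x. Evaluating each term at x = -2:
  Term 0 contributes 9 + 0 · -2 = 9
  Term 1 contributes 2 + 1 · -2 = 0
  Term 2 contributes -3 + 2 · -2 = -7
  Term 3 contributes -1 + 3 · -2 = -7
p(-2) = ⊕ of these = min[9, 0, -7, -7] = -7.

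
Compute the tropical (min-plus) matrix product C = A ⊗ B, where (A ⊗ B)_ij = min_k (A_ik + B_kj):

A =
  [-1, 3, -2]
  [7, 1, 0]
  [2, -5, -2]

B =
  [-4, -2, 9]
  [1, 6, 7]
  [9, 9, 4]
A ⊗ B =
  [-5, -3, 2]
  [2, 5, 4]
  [-4, 0, 2]

Apply the min-plus product entry-by-entry:
  C[0][0] = min over k of (A[0][0] + B[0][0] = -1 + -4 = -5, A[0][1] + B[1][0] = 3 + 1 = 4, A[0][2] + B[2][0] = -2 + 9 = 7) = -5 (attained at k = 0)
  C[0][1] = min over k of (A[0][0] + B[0][1] = -1 + -2 = -3, A[0][1] + B[1][1] = 3 + 6 = 9, A[0][2] + B[2][1] = -2 + 9 = 7) = -3 (attained at k = 0)
  C[0][2] = min over k of (A[0][0] + B[0][2] = -1 + 9 = 8, A[0][1] + B[1][2] = 3 + 7 = 10, A[0][2] + B[2][2] = -2 + 4 = 2) = 2 (attained at k = 2)
  C[1][0] = min over k of (A[1][0] + B[0][0] = 7 + -4 = 3, A[1][1] + B[1][0] = 1 + 1 = 2, A[1][2] + B[2][0] = 0 + 9 = 9) = 2 (attained at k = 1)
  C[1][1] = min over k of (A[1][0] + B[0][1] = 7 + -2 = 5, A[1][1] + B[1][1] = 1 + 6 = 7, A[1][2] + B[2][1] = 0 + 9 = 9) = 5 (attained at k = 0)
  C[1][2] = min over k of (A[1][0] + B[0][2] = 7 + 9 = 16, A[1][1] + B[1][2] = 1 + 7 = 8, A[1][2] + B[2][2] = 0 + 4 = 4) = 4 (attained at k = 2)
  C[2][0] = min over k of (A[2][0] + B[0][0] = 2 + -4 = -2, A[2][1] + B[1][0] = -5 + 1 = -4, A[2][2] + B[2][0] = -2 + 9 = 7) = -4 (attained at k = 1)
  C[2][1] = min over k of (A[2][0] + B[0][1] = 2 + -2 = 0, A[2][1] + B[1][1] = -5 + 6 = 1, A[2][2] + B[2][1] = -2 + 9 = 7) = 0 (attained at k = 0)
  C[2][2] = min over k of (A[2][0] + B[0][2] = 2 + 9 = 11, A[2][1] + B[1][2] = -5 + 7 = 2, A[2][2] + B[2][2] = -2 + 4 = 2) = 2 (attained at k = 1)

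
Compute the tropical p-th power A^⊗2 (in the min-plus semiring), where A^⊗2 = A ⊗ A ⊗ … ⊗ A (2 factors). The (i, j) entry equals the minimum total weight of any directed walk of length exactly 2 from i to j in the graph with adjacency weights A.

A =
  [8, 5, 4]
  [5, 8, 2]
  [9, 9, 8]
A^⊗2 =
  [10, 13, 7]
  [11, 10, 9]
  [14, 14, 11]

Each entry (A^⊗2)_ij equals the minimum over all length-2 walks i = v_0 → v_1 → … → v_2 = j of Σ_t A[v_t][v_{t+1}]. For example, for (i, j) = (0, 2) we minimise over 3 possible intermediate vertex sequences; the minimum is 7, attained along the walk 0 → 1 → 2.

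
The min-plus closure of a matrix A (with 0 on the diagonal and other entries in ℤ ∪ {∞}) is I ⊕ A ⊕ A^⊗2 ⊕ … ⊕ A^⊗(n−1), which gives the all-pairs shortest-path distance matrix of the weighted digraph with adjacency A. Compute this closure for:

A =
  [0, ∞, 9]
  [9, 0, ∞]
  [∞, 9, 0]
Closure =
  [0, 18, 9]
  [9, 0, 18]
  [18, 9, 0]

This is the Floyd-Warshall all-pairs shortest-path computation. For each intermediate vertex k = 0, 1, …, 2, update dist[i][j] ← min(dist[i][j], dist[i][k] + dist[k][j]). The final matrix gives, for each (i, j), the minimum total weight of any directed path from i to j (possibly empty when i = j).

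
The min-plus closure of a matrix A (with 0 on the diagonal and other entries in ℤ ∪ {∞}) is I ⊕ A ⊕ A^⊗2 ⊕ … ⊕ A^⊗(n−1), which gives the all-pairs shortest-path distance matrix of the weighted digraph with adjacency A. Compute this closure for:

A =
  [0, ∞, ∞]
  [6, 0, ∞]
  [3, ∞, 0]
Closure =
  [0, ∞, ∞]
  [6, 0, ∞]
  [3, ∞, 0]

This is the Floyd-Warshall all-pairs shortest-path computation. For each intermediate vertex k = 0, 1, …, 2, update dist[i][j] ← min(dist[i][j], dist[i][k] + dist[k][j]). The final matrix gives, for each (i, j), the minimum total weight of any directed path from i to j (possibly empty when i = j).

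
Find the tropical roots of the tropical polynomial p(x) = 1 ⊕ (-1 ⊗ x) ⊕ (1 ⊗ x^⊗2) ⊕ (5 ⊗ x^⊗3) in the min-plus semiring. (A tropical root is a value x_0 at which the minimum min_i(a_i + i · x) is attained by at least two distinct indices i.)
Roots: {-4, -2, 2}

Each tropical root is a break point of the lower envelope of the lines y = a_i + i · x (there are 4 lines, with slopes 0, 1, ..., 3). Only the lines that attain the minimum somewhere contribute to roots; other lines are dominated. Here the surviving (envelope) indices are i = 3, i = 2, i = 1, i = 0.
Intersections between consecutive envelope lines give the roots: for adjacent envelope indices i < j the intersection is x = (a_i − a_j) / (j − i). Reading off the sorted break points: {-4, -2, 2}.
Verification: at each break x_0, at least two indices attain the minimum of min_i(a_i + i · x_0).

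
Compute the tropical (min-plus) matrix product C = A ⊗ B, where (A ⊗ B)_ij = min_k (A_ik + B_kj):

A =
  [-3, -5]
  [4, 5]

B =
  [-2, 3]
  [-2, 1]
A ⊗ B =
  [-7, -4]
  [2, 6]

Apply the min-plus product entry-by-entry:
  C[0][0] = min over k of (A[0][0] + B[0][0] = -3 + -2 = -5, A[0][1] + B[1][0] = -5 + -2 = -7) = -7 (attained at k = 1)
  C[0][1] = min over k of (A[0][0] + B[0][1] = -3 + 3 = 0, A[0][1] + B[1][1] = -5 + 1 = -4) = -4 (attained at k = 1)
  C[1][0] = min over k of (A[1][0] + B[0][0] = 4 + -2 = 2, A[1][1] + B[1][0] = 5 + -2 = 3) = 2 (attained at k = 0)
  C[1][1] = min over k of (A[1][0] + B[0][1] = 4 + 3 = 7, A[1][1] + B[1][1] = 5 + 1 = 6) = 6 (attained at k = 1)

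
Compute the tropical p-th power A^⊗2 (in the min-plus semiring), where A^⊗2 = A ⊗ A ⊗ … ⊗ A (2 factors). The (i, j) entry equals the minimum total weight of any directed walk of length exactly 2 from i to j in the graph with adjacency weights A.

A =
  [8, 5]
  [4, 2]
A^⊗2 =
  [9, 7]
  [6, 4]

Each entry (A^⊗2)_ij equals the minimum over all length-2 walks i = v_0 → v_1 → … → v_2 = j of Σ_t A[v_t][v_{t+1}]. For example, for (i, j) = (0, 1) we minimise over 2 possible intermediate vertex sequences; the minimum is 7, attained along the walk 0 → 1 → 1.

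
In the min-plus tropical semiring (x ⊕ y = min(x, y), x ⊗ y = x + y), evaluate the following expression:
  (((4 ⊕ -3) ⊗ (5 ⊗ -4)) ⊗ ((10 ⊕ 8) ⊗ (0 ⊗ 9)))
(((4 ⊕ -3) ⊗ (5 ⊗ -4)) ⊗ ((10 ⊕ 8) ⊗ (0 ⊗ 9))) = 15

Expand innermost to outermost. Recall ⊕ takes the minimum of its arguments and ⊗ takes their sum. Working out the expression (((4 ⊕ -3) ⊗ (5 ⊗ -4)) ⊗ ((10 ⊕ 8) ⊗ (0 ⊗ 9))) gives 15.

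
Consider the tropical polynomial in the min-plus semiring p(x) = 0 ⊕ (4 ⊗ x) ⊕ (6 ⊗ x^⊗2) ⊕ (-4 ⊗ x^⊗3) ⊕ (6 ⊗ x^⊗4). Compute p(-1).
p(-1) = -7

A tropical monomial a ⊗ x^⊗i evaluates to a + i · x. Evaluating each term at x = -1:
  Term 0 contributes 0 + 0 · -1 = 0
  Term 1 contributes 4 + 1 · -1 = 3
  Term 2 contributes 6 + 2 · -1 = 4
  Term 3 contributes -4 + 3 · -1 = -7
  Term 4 contributes 6 + 4 · -1 = 2
p(-1) = ⊕ of these = min[0, 3, 4, -7, 2] = -7.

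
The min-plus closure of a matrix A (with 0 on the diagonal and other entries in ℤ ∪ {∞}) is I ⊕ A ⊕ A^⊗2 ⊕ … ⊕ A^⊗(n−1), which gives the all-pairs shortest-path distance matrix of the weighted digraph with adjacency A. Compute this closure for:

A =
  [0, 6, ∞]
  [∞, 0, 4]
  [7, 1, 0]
Closure =
  [0, 6, 10]
  [11, 0, 4]
  [7, 1, 0]

This is the Floyd-Warshall all-pairs shortest-path computation. For each intermediate vertex k = 0, 1, …, 2, update dist[i][j] ← min(dist[i][j], dist[i][k] + dist[k][j]). The final matrix gives, for each (i, j), the minimum total weight of any directed path from i to j (possibly empty when i = j).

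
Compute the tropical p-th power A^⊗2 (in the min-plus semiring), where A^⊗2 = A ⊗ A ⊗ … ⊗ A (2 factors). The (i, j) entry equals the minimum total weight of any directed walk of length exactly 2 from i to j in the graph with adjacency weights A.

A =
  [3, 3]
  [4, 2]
A^⊗2 =
  [6, 5]
  [6, 4]

Each entry (A^⊗2)_ij equals the minimum over all length-2 walks i = v_0 → v_1 → … → v_2 = j of Σ_t A[v_t][v_{t+1}]. For example, for (i, j) = (0, 1) we minimise over 2 possible intermediate vertex sequences; the minimum is 5, attained along the walk 0 → 1 → 1.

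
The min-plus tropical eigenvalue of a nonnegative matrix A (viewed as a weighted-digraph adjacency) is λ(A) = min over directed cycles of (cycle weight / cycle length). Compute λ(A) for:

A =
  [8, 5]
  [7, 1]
λ(A) = 1

Enumerate directed cycles and compute their means (weight / length). Sample:
  cycle 0 → 0: weight = 8, length = 1, mean = 8/1 ≈ 8.000
  cycle 1 → 1: weight = 1, length = 1, mean = 1/1 ≈ 1.000
  cycle 0 → 1 → 0: weight = 12, length = 2, mean = 12/2 ≈ 6.000
  cycle 1 → 0 → 1: weight = 12, length = 2, mean = 12/2 ≈ 6.000
Minimum mean = 1.000, attained e.g. along the cycle 1 → 1 with weight 1 and length 1. So λ(A) = 1/1 = 1.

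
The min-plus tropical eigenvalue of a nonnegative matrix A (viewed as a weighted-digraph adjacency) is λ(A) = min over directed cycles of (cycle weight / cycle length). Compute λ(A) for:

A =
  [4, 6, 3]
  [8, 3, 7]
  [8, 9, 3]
λ(A) = 3

Enumerate directed cycles and compute their means (weight / length). Sample:
  cycle 0 → 0: weight = 4, length = 1, mean = 4/1 ≈ 4.000
  cycle 1 → 1: weight = 3, length = 1, mean = 3/1 ≈ 3.000
  cycle 2 → 2: weight = 3, length = 1, mean = 3/1 ≈ 3.000
  cycle 0 → 1 → 0: weight = 14, length = 2, mean = 14/2 ≈ 7.000
  cycle 0 → 2 → 0: weight = 11, length = 2, mean = 11/2 ≈ 5.500
  cycle 1 → 0 → 1: weight = 14, length = 2, mean = 14/2 ≈ 7.000
Minimum mean = 3.000, attained e.g. along the cycle 1 → 1 with weight 3 and length 1. So λ(A) = 3/1 = 3.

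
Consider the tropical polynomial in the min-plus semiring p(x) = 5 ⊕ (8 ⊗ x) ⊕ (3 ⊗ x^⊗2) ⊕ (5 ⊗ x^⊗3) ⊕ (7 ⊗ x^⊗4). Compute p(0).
p(0) = 3

A tropical monomial a ⊗ x^⊗i evaluates to a + i · x. Evaluating each term at x = 0:
  Term 0 contributes 5 + 0 · 0 = 5
  Term 1 contributes 8 + 1 · 0 = 8
  Term 2 contributes 3 + 2 · 0 = 3
  Term 3 contributes 5 + 3 · 0 = 5
  Term 4 contributes 7 + 4 · 0 = 7
p(0) = ⊕ of these = min[5, 8, 3, 5, 7] = 3.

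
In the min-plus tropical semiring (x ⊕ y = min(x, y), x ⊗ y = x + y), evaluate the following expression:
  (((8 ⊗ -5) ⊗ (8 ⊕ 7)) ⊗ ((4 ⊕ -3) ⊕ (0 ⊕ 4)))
(((8 ⊗ -5) ⊗ (8 ⊕ 7)) ⊗ ((4 ⊕ -3) ⊕ (0 ⊕ 4))) = 7

Expand innermost to outermost. Recall ⊕ takes the minimum of its arguments and ⊗ takes their sum. Working out the expression (((8 ⊗ -5) ⊗ (8 ⊕ 7)) ⊗ ((4 ⊕ -3) ⊕ (0 ⊕ 4))) gives 7.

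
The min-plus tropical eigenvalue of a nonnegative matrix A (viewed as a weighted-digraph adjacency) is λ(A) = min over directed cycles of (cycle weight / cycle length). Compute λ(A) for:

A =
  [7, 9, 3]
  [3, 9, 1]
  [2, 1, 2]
λ(A) = 1

Enumerate directed cycles and compute their means (weight / length). Sample:
  cycle 0 → 0: weight = 7, length = 1, mean = 7/1 ≈ 7.000
  cycle 1 → 1: weight = 9, length = 1, mean = 9/1 ≈ 9.000
  cycle 2 → 2: weight = 2, length = 1, mean = 2/1 ≈ 2.000
  cycle 0 → 1 → 0: weight = 12, length = 2, mean = 12/2 ≈ 6.000
  cycle 0 → 2 → 0: weight = 5, length = 2, mean = 5/2 ≈ 2.500
  cycle 1 → 0 → 1: weight = 12, length = 2, mean = 12/2 ≈ 6.000
Minimum mean = 1.000, attained e.g. along the cycle 1 → 2 → 1 with weight 2 and length 2. So λ(A) = 2/2 = 1.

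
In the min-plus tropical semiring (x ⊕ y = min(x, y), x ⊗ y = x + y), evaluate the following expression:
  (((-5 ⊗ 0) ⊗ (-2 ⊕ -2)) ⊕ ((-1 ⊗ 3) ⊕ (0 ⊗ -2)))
(((-5 ⊗ 0) ⊗ (-2 ⊕ -2)) ⊕ ((-1 ⊗ 3) ⊕ (0 ⊗ -2))) = -7

Expand innermost to outermost. Recall ⊕ takes the minimum of its arguments and ⊗ takes their sum. Working out the expression (((-5 ⊗ 0) ⊗ (-2 ⊕ -2)) ⊕ ((-1 ⊗ 3) ⊕ (0 ⊗ -2))) gives -7.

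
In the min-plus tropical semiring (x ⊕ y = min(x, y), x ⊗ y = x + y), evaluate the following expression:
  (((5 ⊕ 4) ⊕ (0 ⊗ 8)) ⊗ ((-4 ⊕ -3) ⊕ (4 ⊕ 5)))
(((5 ⊕ 4) ⊕ (0 ⊗ 8)) ⊗ ((-4 ⊕ -3) ⊕ (4 ⊕ 5))) = 0

Expand innermost to outermost. Recall ⊕ takes the minimum of its arguments and ⊗ takes their sum. Working out the expression (((5 ⊕ 4) ⊕ (0 ⊗ 8)) ⊗ ((-4 ⊕ -3) ⊕ (4 ⊕ 5))) gives 0.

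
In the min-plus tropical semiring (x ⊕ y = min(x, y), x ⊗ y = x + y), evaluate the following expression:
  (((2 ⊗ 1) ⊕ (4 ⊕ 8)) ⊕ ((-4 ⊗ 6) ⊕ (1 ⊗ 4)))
(((2 ⊗ 1) ⊕ (4 ⊕ 8)) ⊕ ((-4 ⊗ 6) ⊕ (1 ⊗ 4))) = 2

Expand innermost to outermost. Recall ⊕ takes the minimum of its arguments and ⊗ takes their sum. Working out the expression (((2 ⊗ 1) ⊕ (4 ⊕ 8)) ⊕ ((-4 ⊗ 6) ⊕ (1 ⊗ 4))) gives 2.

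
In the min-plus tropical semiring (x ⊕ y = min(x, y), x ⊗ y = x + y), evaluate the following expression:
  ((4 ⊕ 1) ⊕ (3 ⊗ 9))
((4 ⊕ 1) ⊕ (3 ⊗ 9)) = 1

Expand innermost to outermost. Recall ⊕ takes the minimum of its arguments and ⊗ takes their sum. Working out the expression ((4 ⊕ 1) ⊕ (3 ⊗ 9)) gives 1.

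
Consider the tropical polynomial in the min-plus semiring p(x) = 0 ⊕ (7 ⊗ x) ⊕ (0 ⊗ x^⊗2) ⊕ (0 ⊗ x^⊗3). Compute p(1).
p(1) = 0

A tropical monomial a ⊗ x^⊗i evaluates to a + i · x. Evaluating each term at x = 1:
  Term 0 contributes 0 + 0 · 1 = 0
  Term 1 contributes 7 + 1 · 1 = 8
  Term 2 contributes 0 + 2 · 1 = 2
  Term 3 contributes 0 + 3 · 1 = 3
p(1) = ⊕ of these = min[0, 8, 2, 3] = 0.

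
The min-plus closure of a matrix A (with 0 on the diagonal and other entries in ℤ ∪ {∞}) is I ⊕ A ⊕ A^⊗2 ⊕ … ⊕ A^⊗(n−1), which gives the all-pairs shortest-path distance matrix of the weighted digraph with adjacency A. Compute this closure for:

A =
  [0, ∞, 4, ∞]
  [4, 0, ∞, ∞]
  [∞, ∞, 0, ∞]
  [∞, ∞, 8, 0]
Closure =
  [0, ∞, 4, ∞]
  [4, 0, 8, ∞]
  [∞, ∞, 0, ∞]
  [∞, ∞, 8, 0]

This is the Floyd-Warshall all-pairs shortest-path computation. For each intermediate vertex k = 0, 1, …, 3, update dist[i][j] ← min(dist[i][j], dist[i][k] + dist[k][j]). The final matrix gives, for each (i, j), the minimum total weight of any directed path from i to j (possibly empty when i = j).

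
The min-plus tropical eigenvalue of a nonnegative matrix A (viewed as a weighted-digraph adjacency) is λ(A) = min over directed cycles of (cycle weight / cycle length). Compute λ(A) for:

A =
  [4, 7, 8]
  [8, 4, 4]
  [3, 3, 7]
λ(A) = 7/2

Enumerate directed cycles and compute their means (weight / length). Sample:
  cycle 0 → 0: weight = 4, length = 1, mean = 4/1 ≈ 4.000
  cycle 1 → 1: weight = 4, length = 1, mean = 4/1 ≈ 4.000
  cycle 2 → 2: weight = 7, length = 1, mean = 7/1 ≈ 7.000
  cycle 0 → 1 → 0: weight = 15, length = 2, mean = 15/2 ≈ 7.500
  cycle 0 → 2 → 0: weight = 11, length = 2, mean = 11/2 ≈ 5.500
  cycle 1 → 0 → 1: weight = 15, length = 2, mean = 15/2 ≈ 7.500
Minimum mean = 3.500, attained e.g. along the cycle 1 → 2 → 1 with weight 7 and length 2. So λ(A) = 7/2 = 7/2.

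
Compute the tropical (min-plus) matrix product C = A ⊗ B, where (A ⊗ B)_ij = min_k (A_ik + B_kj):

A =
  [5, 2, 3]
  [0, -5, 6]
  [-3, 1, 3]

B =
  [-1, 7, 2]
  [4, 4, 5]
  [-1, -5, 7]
A ⊗ B =
  [2, -2, 7]
  [-1, -1, 0]
  [-4, -2, -1]

Apply the min-plus product entry-by-entry:
  C[0][0] = min over k of (A[0][0] + B[0][0] = 5 + -1 = 4, A[0][1] + B[1][0] = 2 + 4 = 6, A[0][2] + B[2][0] = 3 + -1 = 2) = 2 (attained at k = 2)
  C[0][1] = min over k of (A[0][0] + B[0][1] = 5 + 7 = 12, A[0][1] + B[1][1] = 2 + 4 = 6, A[0][2] + B[2][1] = 3 + -5 = -2) = -2 (attained at k = 2)
  C[0][2] = min over k of (A[0][0] + B[0][2] = 5 + 2 = 7, A[0][1] + B[1][2] = 2 + 5 = 7, A[0][2] + B[2][2] = 3 + 7 = 10) = 7 (attained at k = 0)
  C[1][0] = min over k of (A[1][0] + B[0][0] = 0 + -1 = -1, A[1][1] + B[1][0] = -5 + 4 = -1, A[1][2] + B[2][0] = 6 + -1 = 5) = -1 (attained at k = 0)
  C[1][1] = min over k of (A[1][0] + B[0][1] = 0 + 7 = 7, A[1][1] + B[1][1] = -5 + 4 = -1, A[1][2] + B[2][1] = 6 + -5 = 1) = -1 (attained at k = 1)
  C[1][2] = min over k of (A[1][0] + B[0][2] = 0 + 2 = 2, A[1][1] + B[1][2] = -5 + 5 = 0, A[1][2] + B[2][2] = 6 + 7 = 13) = 0 (attained at k = 1)
  C[2][0] = min over k of (A[2][0] + B[0][0] = -3 + -1 = -4, A[2][1] + B[1][0] = 1 + 4 = 5, A[2][2] + B[2][0] = 3 + -1 = 2) = -4 (attained at k = 0)
  C[2][1] = min over k of (A[2][0] + B[0][1] = -3 + 7 = 4, A[2][1] + B[1][1] = 1 + 4 = 5, A[2][2] + B[2][1] = 3 + -5 = -2) = -2 (attained at k = 2)
  C[2][2] = min over k of (A[2][0] + B[0][2] = -3 + 2 = -1, A[2][1] + B[1][2] = 1 + 5 = 6, A[2][2] + B[2][2] = 3 + 7 = 10) = -1 (attained at k = 0)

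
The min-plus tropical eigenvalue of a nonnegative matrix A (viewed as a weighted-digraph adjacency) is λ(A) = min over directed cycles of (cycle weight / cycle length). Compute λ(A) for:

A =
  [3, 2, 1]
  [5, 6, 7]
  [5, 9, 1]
λ(A) = 1

Enumerate directed cycles and compute their means (weight / length). Sample:
  cycle 0 → 0: weight = 3, length = 1, mean = 3/1 ≈ 3.000
  cycle 1 → 1: weight = 6, length = 1, mean = 6/1 ≈ 6.000
  cycle 2 → 2: weight = 1, length = 1, mean = 1/1 ≈ 1.000
  cycle 0 → 1 → 0: weight = 7, length = 2, mean = 7/2 ≈ 3.500
  cycle 0 → 2 → 0: weight = 6, length = 2, mean = 6/2 ≈ 3.000
  cycle 1 → 0 → 1: weight = 7, length = 2, mean = 7/2 ≈ 3.500
Minimum mean = 1.000, attained e.g. along the cycle 2 → 2 with weight 1 and length 1. So λ(A) = 1/1 = 1.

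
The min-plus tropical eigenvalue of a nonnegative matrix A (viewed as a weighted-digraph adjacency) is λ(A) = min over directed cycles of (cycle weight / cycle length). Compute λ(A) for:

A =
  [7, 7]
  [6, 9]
λ(A) = 13/2

Enumerate directed cycles and compute their means (weight / length). Sample:
  cycle 0 → 0: weight = 7, length = 1, mean = 7/1 ≈ 7.000
  cycle 1 → 1: weight = 9, length = 1, mean = 9/1 ≈ 9.000
  cycle 0 → 1 → 0: weight = 13, length = 2, mean = 13/2 ≈ 6.500
  cycle 1 → 0 → 1: weight = 13, length = 2, mean = 13/2 ≈ 6.500
Minimum mean = 6.500, attained e.g. along the cycle 0 → 1 → 0 with weight 13 and length 2. So λ(A) = 13/2 = 13/2.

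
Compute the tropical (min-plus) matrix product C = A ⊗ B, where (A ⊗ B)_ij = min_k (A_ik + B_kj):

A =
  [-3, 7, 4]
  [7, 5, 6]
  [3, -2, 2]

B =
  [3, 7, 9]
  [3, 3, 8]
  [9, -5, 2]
A ⊗ B =
  [0, -1, 6]
  [8, 1, 8]
  [1, -3, 4]

Apply the min-plus product entry-by-entry:
  C[0][0] = min over k of (A[0][0] + B[0][0] = -3 + 3 = 0, A[0][1] + B[1][0] = 7 + 3 = 10, A[0][2] + B[2][0] = 4 + 9 = 13) = 0 (attained at k = 0)
  C[0][1] = min over k of (A[0][0] + B[0][1] = -3 + 7 = 4, A[0][1] + B[1][1] = 7 + 3 = 10, A[0][2] + B[2][1] = 4 + -5 = -1) = -1 (attained at k = 2)
  C[0][2] = min over k of (A[0][0] + B[0][2] = -3 + 9 = 6, A[0][1] + B[1][2] = 7 + 8 = 15, A[0][2] + B[2][2] = 4 + 2 = 6) = 6 (attained at k = 0)
  C[1][0] = min over k of (A[1][0] + B[0][0] = 7 + 3 = 10, A[1][1] + B[1][0] = 5 + 3 = 8, A[1][2] + B[2][0] = 6 + 9 = 15) = 8 (attained at k = 1)
  C[1][1] = min over k of (A[1][0] + B[0][1] = 7 + 7 = 14, A[1][1] + B[1][1] = 5 + 3 = 8, A[1][2] + B[2][1] = 6 + -5 = 1) = 1 (attained at k = 2)
  C[1][2] = min over k of (A[1][0] + B[0][2] = 7 + 9 = 16, A[1][1] + B[1][2] = 5 + 8 = 13, A[1][2] + B[2][2] = 6 + 2 = 8) = 8 (attained at k = 2)
  C[2][0] = min over k of (A[2][0] + B[0][0] = 3 + 3 = 6, A[2][1] + B[1][0] = -2 + 3 = 1, A[2][2] + B[2][0] = 2 + 9 = 11) = 1 (attained at k = 1)
  C[2][1] = min over k of (A[2][0] + B[0][1] = 3 + 7 = 10, A[2][1] + B[1][1] = -2 + 3 = 1, A[2][2] + B[2][1] = 2 + -5 = -3) = -3 (attained at k = 2)
  C[2][2] = min over k of (A[2][0] + B[0][2] = 3 + 9 = 12, A[2][1] + B[1][2] = -2 + 8 = 6, A[2][2] + B[2][2] = 2 + 2 = 4) = 4 (attained at k = 2)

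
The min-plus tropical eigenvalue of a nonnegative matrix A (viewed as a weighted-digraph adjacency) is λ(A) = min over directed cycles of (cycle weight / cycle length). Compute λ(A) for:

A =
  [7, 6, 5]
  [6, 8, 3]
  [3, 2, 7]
λ(A) = 5/2

Enumerate directed cycles and compute their means (weight / length). Sample:
  cycle 0 → 0: weight = 7, length = 1, mean = 7/1 ≈ 7.000
  cycle 1 → 1: weight = 8, length = 1, mean = 8/1 ≈ 8.000
  cycle 2 → 2: weight = 7, length = 1, mean = 7/1 ≈ 7.000
  cycle 0 → 1 → 0: weight = 12, length = 2, mean = 12/2 ≈ 6.000
  cycle 0 → 2 → 0: weight = 8, length = 2, mean = 8/2 ≈ 4.000
  cycle 1 → 0 → 1: weight = 12, length = 2, mean = 12/2 ≈ 6.000
Minimum mean = 2.500, attained e.g. along the cycle 1 → 2 → 1 with weight 5 and length 2. So λ(A) = 5/2 = 5/2.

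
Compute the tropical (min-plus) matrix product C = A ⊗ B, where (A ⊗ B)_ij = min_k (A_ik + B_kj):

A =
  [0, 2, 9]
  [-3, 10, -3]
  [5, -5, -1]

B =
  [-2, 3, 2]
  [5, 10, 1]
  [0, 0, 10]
A ⊗ B =
  [-2, 3, 2]
  [-5, -3, -1]
  [-1, -1, -4]

Apply the min-plus product entry-by-entry:
  C[0][0] = min over k of (A[0][0] + B[0][0] = 0 + -2 = -2, A[0][1] + B[1][0] = 2 + 5 = 7, A[0][2] + B[2][0] = 9 + 0 = 9) = -2 (attained at k = 0)
  C[0][1] = min over k of (A[0][0] + B[0][1] = 0 + 3 = 3, A[0][1] + B[1][1] = 2 + 10 = 12, A[0][2] + B[2][1] = 9 + 0 = 9) = 3 (attained at k = 0)
  C[0][2] = min over k of (A[0][0] + B[0][2] = 0 + 2 = 2, A[0][1] + B[1][2] = 2 + 1 = 3, A[0][2] + B[2][2] = 9 + 10 = 19) = 2 (attained at k = 0)
  C[1][0] = min over k of (A[1][0] + B[0][0] = -3 + -2 = -5, A[1][1] + B[1][0] = 10 + 5 = 15, A[1][2] + B[2][0] = -3 + 0 = -3) = -5 (attained at k = 0)
  C[1][1] = min over k of (A[1][0] + B[0][1] = -3 + 3 = 0, A[1][1] + B[1][1] = 10 + 10 = 20, A[1][2] + B[2][1] = -3 + 0 = -3) = -3 (attained at k = 2)
  C[1][2] = min over k of (A[1][0] + B[0][2] = -3 + 2 = -1, A[1][1] + B[1][2] = 10 + 1 = 11, A[1][2] + B[2][2] = -3 + 10 = 7) = -1 (attained at k = 0)
  C[2][0] = min over k of (A[2][0] + B[0][0] = 5 + -2 = 3, A[2][1] + B[1][0] = -5 + 5 = 0, A[2][2] + B[2][0] = -1 + 0 = -1) = -1 (attained at k = 2)
  C[2][1] = min over k of (A[2][0] + B[0][1] = 5 + 3 = 8, A[2][1] + B[1][1] = -5 + 10 = 5, A[2][2] + B[2][1] = -1 + 0 = -1) = -1 (attained at k = 2)
  C[2][2] = min over k of (A[2][0] + B[0][2] = 5 + 2 = 7, A[2][1] + B[1][2] = -5 + 1 = -4, A[2][2] + B[2][2] = -1 + 10 = 9) = -4 (attained at k = 1)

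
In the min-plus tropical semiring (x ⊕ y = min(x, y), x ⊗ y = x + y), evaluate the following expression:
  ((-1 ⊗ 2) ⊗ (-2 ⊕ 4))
((-1 ⊗ 2) ⊗ (-2 ⊕ 4)) = -1

Expand innermost to outermost. Recall ⊕ takes the minimum of its arguments and ⊗ takes their sum. Working out the expression ((-1 ⊗ 2) ⊗ (-2 ⊕ 4)) gives -1.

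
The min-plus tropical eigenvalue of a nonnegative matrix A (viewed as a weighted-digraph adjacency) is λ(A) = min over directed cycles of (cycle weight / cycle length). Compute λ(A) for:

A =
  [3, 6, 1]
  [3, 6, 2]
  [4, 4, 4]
λ(A) = 5/2

Enumerate directed cycles and compute their means (weight / length). Sample:
  cycle 0 → 0: weight = 3, length = 1, mean = 3/1 ≈ 3.000
  cycle 1 → 1: weight = 6, length = 1, mean = 6/1 ≈ 6.000
  cycle 2 → 2: weight = 4, length = 1, mean = 4/1 ≈ 4.000
  cycle 0 → 1 → 0: weight = 9, length = 2, mean = 9/2 ≈ 4.500
  cycle 0 → 2 → 0: weight = 5, length = 2, mean = 5/2 ≈ 2.500
  cycle 1 → 0 → 1: weight = 9, length = 2, mean = 9/2 ≈ 4.500
Minimum mean = 2.500, attained e.g. along the cycle 0 → 2 → 0 with weight 5 and length 2. So λ(A) = 5/2 = 5/2.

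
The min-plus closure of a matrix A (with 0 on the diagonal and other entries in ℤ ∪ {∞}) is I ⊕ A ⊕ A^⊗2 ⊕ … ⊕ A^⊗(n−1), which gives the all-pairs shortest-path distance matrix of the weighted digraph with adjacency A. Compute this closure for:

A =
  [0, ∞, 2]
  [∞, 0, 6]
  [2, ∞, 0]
Closure =
  [0, ∞, 2]
  [8, 0, 6]
  [2, ∞, 0]

This is the Floyd-Warshall all-pairs shortest-path computation. For each intermediate vertex k = 0, 1, …, 2, update dist[i][j] ← min(dist[i][j], dist[i][k] + dist[k][j]). The final matrix gives, for each (i, j), the minimum total weight of any directed path from i to j (possibly empty when i = j).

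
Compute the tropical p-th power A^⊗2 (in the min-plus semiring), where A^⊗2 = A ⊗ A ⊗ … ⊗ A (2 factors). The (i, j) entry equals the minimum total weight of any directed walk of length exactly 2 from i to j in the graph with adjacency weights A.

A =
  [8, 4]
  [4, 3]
A^⊗2 =
  [8, 7]
  [7, 6]

Each entry (A^⊗2)_ij equals the minimum over all length-2 walks i = v_0 → v_1 → … → v_2 = j of Σ_t A[v_t][v_{t+1}]. For example, for (i, j) = (0, 1) we minimise over 2 possible intermediate vertex sequences; the minimum is 7, attained along the walk 0 → 1 → 1.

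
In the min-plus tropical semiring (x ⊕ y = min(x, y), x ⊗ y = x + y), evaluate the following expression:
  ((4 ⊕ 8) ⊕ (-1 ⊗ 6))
((4 ⊕ 8) ⊕ (-1 ⊗ 6)) = 4

Expand innermost to outermost. Recall ⊕ takes the minimum of its arguments and ⊗ takes their sum. Working out the expression ((4 ⊕ 8) ⊕ (-1 ⊗ 6)) gives 4.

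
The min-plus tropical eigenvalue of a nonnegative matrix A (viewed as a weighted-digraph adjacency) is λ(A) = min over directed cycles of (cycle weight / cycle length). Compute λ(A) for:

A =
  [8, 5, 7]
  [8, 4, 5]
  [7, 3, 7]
λ(A) = 4

Enumerate directed cycles and compute their means (weight / length). Sample:
  cycle 0 → 0: weight = 8, length = 1, mean = 8/1 ≈ 8.000
  cycle 1 → 1: weight = 4, length = 1, mean = 4/1 ≈ 4.000
  cycle 2 → 2: weight = 7, length = 1, mean = 7/1 ≈ 7.000
  cycle 0 → 1 → 0: weight = 13, length = 2, mean = 13/2 ≈ 6.500
  cycle 0 → 2 → 0: weight = 14, length = 2, mean = 14/2 ≈ 7.000
  cycle 1 → 0 → 1: weight = 13, length = 2, mean = 13/2 ≈ 6.500
Minimum mean = 4.000, attained e.g. along the cycle 1 → 1 with weight 4 and length 1. So λ(A) = 4/1 = 4.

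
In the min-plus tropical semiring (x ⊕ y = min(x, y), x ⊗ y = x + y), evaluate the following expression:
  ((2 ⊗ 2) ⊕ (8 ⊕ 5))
((2 ⊗ 2) ⊕ (8 ⊕ 5)) = 4

Expand innermost to outermost. Recall ⊕ takes the minimum of its arguments and ⊗ takes their sum. Working out the expression ((2 ⊗ 2) ⊕ (8 ⊕ 5)) gives 4.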